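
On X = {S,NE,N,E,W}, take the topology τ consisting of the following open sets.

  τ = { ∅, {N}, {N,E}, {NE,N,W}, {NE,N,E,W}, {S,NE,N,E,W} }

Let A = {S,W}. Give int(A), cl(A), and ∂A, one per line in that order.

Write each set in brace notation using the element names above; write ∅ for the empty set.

int(A) = ∅
cl(A)  = {S,NE,W}
∂A     = {S,NE,W}

opens ⊆ A: ∅; union → int = ∅
complement {NE,N,E}; its interior {N,E}; cl(A) = X∖{N,E} = {S,NE,W}
boundary = {S,NE,W} ∖ ∅ = {S,NE,W}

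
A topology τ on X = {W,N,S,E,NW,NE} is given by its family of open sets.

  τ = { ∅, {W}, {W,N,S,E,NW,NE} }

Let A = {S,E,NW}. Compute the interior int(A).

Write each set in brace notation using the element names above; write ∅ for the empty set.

∅

interior: largest open inside A is ∅ (from ∅)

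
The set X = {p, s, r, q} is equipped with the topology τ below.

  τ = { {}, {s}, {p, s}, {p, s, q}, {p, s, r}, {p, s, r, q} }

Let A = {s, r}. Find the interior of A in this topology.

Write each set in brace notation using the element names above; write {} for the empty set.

interior: largest open inside A is {s} (from {}, {s})

{s}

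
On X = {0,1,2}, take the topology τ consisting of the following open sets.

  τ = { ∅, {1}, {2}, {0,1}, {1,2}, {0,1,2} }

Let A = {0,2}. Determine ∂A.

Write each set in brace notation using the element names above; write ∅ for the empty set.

{0}

interior: largest open inside A is {2} (from ∅, {2})
cl via duality: int({1}) = {1}, so X∖{1} = {0,2}
cl∖int = {0}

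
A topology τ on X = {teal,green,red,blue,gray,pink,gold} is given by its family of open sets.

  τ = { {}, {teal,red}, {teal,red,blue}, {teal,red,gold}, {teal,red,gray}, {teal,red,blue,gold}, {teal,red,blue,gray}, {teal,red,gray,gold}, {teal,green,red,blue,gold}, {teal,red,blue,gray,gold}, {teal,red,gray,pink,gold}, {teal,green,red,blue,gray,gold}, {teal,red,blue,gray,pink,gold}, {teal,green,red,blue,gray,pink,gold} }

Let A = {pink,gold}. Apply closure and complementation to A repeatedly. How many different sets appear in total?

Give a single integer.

6

X∖A={teal,green,red,blue,gray}, int(X∖A)={teal,red,blue,gray}, hence cl(A)={green,pink,gold}
Orbit (k=closure, c=complement):
  1. A     = {pink,gold}
  2. kA    = {green,pink,gold}
  3. cA    = {teal,green,red,blue,gray}
  4. ckA   = {teal,red,blue,gray}
  5. kcA   = {teal,green,red,blue,gray,pink,gold}
  6. ckcA  = {}
(closed under both — stop)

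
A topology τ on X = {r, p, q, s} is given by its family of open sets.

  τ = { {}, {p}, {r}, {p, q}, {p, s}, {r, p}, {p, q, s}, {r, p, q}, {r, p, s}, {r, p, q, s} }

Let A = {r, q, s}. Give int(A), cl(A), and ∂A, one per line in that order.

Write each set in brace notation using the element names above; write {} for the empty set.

int(A) = {r}
cl(A)  = {r, q, s}
∂A     = {q, s}

U open, U⊆A: {}, {r}. int(A) = ⋃ = {r}
X∖A={p}, int(X∖A)={p}, hence cl(A)={r, q, s}
∂A: remove int from cl → {q, s}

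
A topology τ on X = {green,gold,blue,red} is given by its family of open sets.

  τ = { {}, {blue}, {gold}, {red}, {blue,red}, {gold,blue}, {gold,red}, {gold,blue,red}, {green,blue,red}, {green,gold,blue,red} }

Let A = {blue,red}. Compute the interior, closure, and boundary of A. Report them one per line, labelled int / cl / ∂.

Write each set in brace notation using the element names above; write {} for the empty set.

int(A) = {blue,red}
cl(A)  = {green,blue,red}
∂A     = {green}

open subsets of A: {}, {red}, {blue}, {blue,red}; so int(A) = {blue,red}
closure: X∖int(X∖A) = X∖{gold} = {green,blue,red}
∂A = {green,blue,red} minus {blue,red} = {green}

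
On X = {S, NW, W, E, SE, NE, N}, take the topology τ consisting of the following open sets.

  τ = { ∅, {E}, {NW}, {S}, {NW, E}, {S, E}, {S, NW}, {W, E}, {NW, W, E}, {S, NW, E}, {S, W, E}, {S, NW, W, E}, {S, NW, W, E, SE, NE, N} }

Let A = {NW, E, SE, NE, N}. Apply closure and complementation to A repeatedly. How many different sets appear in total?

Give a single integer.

closure: X∖int(X∖A) = X∖{S} = {NW, W, E, SE, NE, N}
Let k=closure and c=complement:
  1. A     = {NW, E, SE, NE, N}
  2. kA    = {NW, W, E, SE, NE, N}
  3. cA    = {S, W}
  4. ckA   = {S}
  5. kcA   = {S, W, SE, NE, N}
  6. kckA  = {S, SE, NE, N}
  7. ckcA  = {NW, E}
  8. ckckA = {NW, W, E}
— saturated at 8

8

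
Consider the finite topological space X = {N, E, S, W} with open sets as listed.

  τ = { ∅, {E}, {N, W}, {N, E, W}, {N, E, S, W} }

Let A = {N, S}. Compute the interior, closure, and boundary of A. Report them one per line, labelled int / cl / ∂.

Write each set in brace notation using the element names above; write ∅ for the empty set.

open subsets of A: ∅; so int(A) = ∅
closure: X∖int(X∖A) = X∖{E} = {N, S, W}
∂A = {N, S, W} minus ∅ = {N, S, W}

int(A) = ∅
cl(A)  = {N, S, W}
∂A     = {N, S, W}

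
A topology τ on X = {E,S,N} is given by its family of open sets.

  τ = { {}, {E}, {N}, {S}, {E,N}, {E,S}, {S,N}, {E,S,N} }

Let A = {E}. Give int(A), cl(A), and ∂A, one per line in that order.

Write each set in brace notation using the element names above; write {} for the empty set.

int(A) = {E}
cl(A)  = {E}
∂A     = {}

opens ⊆ A: {}, {E}; union → int = {E}
complement {S,N}; its interior {S,N}; cl(A) = X∖{S,N} = {E}
boundary = {E} ∖ {E} = {}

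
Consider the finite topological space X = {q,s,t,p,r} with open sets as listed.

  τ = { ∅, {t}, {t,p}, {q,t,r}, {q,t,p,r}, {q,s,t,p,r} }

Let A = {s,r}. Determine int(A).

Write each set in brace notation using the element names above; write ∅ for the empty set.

interior: largest open inside A is ∅ (from ∅)

∅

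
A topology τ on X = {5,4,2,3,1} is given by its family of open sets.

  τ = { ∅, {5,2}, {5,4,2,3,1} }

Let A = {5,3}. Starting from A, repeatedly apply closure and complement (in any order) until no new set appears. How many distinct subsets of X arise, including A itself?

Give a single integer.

4

complement {4,2,1}; its interior ∅; cl(A) = X∖∅ = {5,4,2,3,1}
With k = closure, c = complement:
  1. A     = {5,3}
  2. kA    = {5,4,2,3,1}
  3. cA    = {4,2,1}
  4. ckA   = ∅
k, c of each give nothing new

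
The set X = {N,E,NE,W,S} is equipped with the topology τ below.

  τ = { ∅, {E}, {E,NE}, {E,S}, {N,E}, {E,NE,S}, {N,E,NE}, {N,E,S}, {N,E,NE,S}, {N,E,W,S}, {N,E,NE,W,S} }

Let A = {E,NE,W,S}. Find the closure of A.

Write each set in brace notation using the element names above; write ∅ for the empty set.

{N,E,NE,W,S}

cl via duality: int({N}) = ∅, so X∖∅ = {N,E,NE,W,S}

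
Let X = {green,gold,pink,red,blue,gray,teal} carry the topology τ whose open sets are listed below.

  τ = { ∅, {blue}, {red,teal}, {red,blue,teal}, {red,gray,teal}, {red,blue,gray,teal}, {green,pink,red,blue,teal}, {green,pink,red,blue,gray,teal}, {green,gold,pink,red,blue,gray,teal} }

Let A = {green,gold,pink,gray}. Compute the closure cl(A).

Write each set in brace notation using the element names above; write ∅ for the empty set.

{green,gold,pink,gray}

cl via duality: int({red,blue,teal}) = {red,blue,teal}, so X∖{red,blue,teal} = {green,gold,pink,gray}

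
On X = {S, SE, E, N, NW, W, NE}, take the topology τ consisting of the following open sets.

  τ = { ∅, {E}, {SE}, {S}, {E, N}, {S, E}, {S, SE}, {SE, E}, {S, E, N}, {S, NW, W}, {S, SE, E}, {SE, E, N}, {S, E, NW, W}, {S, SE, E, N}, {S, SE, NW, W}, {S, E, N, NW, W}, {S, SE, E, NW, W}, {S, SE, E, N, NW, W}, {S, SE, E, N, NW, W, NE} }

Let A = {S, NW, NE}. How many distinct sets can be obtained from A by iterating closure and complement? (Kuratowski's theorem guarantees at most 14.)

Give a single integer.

complement {SE, E, N, W}; its interior {SE, E, N}; cl(A) = X∖{SE, E, N} = {S, NW, W, NE}
With k = closure, c = complement:
  1. A     = {S, NW, NE}
  2. kA    = {S, NW, W, NE}
  3. cA    = {SE, E, N, W}
  4. ckA   = {SE, E, N}
  5. kcA   = {SE, E, N, NW, W, NE}
  6. kckA  = {SE, E, N, NE}
  7. ckcA  = {S}
  8. ckckA = {S, NW, W}
k, c of each give nothing new

8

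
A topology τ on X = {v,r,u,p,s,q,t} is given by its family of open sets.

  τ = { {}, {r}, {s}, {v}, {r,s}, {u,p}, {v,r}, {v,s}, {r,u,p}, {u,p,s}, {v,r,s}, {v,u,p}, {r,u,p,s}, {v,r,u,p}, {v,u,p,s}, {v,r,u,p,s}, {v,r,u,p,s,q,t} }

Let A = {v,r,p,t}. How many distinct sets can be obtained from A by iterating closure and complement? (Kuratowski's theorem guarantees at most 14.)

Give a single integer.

10

complement {u,s,q}; its interior {s}; cl(A) = X∖{s} = {v,r,u,p,q,t}
With k = closure, c = complement:
  1. A     = {v,r,p,t}
  2. kA    = {v,r,u,p,q,t}
  3. cA    = {u,s,q}
  4. ckA   = {s}
  5. kcA   = {u,p,s,q,t}
  6. kckA  = {s,q,t}
  7. ckcA  = {v,r}
  8. ckckA = {v,r,u,p}
  9. kckcA = {v,r,q,t}
  10. ckckcA = {u,p,s}
k, c of each give nothing new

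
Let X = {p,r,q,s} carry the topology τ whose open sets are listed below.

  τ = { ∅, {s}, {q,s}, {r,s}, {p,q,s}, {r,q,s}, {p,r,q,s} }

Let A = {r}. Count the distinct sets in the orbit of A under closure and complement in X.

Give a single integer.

4

closure: X∖int(X∖A) = X∖{p,q,s} = {r}
Let k=closure and c=complement:
  1. A     = {r}
  2. cA    = {p,q,s}
  3. kcA   = {p,r,q,s}
  4. ckcA  = ∅
— saturated at 4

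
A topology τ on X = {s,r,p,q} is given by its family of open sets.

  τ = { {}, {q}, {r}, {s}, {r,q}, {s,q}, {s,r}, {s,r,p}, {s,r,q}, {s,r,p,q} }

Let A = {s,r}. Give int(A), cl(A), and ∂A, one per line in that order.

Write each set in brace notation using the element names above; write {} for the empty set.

opens ⊆ A: {}, {r}, {s}, {s,r}; union → int = {s,r}
complement {p,q}; its interior {q}; cl(A) = X∖{q} = {s,r,p}
boundary = {s,r,p} ∖ {s,r} = {p}

int(A) = {s,r}
cl(A)  = {s,r,p}
∂A     = {p}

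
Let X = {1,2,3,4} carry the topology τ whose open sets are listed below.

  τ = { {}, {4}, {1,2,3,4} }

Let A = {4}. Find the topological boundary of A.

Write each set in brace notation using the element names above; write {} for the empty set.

{1,2,3}

interior: largest open inside A is {4} (from {}, {4})
cl via duality: int({1,2,3}) = {}, so X∖{} = {1,2,3,4}
cl∖int = {1,2,3}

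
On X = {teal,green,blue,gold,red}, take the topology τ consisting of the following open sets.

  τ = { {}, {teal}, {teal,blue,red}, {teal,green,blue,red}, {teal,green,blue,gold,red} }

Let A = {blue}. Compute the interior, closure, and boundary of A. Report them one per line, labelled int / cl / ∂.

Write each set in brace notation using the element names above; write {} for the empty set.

interior: largest open inside A is {} (from {})
cl via duality: int({teal,green,gold,red}) = {teal}, so X∖{teal} = {green,blue,gold,red}
cl∖int = {green,blue,gold,red}

int(A) = {}
cl(A)  = {green,blue,gold,red}
∂A     = {green,blue,gold,red}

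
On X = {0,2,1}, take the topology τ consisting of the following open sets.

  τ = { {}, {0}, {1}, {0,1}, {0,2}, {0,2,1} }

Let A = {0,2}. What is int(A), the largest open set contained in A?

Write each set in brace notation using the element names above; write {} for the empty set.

interior: largest open inside A is {0,2} (from {}, {0}, {0,2})

{0,2}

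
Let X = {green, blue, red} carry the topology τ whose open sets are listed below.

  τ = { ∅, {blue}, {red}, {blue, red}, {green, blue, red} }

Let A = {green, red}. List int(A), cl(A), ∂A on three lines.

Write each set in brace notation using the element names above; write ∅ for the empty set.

int(A) = {red}
cl(A)  = {green, red}
∂A     = {green}

U open, U⊆A: ∅, {red}. int(A) = ⋃ = {red}
X∖A={blue}, int(X∖A)={blue}, hence cl(A)={green, red}
∂A: remove int from cl → {green}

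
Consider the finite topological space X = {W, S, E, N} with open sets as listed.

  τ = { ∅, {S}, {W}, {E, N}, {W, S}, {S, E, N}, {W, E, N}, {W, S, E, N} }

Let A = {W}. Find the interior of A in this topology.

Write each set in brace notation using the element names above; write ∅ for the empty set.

{W}

U open, U⊆A: ∅, {W}. int(A) = ⋃ = {W}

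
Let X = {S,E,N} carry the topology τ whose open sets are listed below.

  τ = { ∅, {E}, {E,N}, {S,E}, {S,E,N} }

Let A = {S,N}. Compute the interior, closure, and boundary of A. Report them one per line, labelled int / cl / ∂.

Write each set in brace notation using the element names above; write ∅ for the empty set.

interior: largest open inside A is ∅ (from ∅)
cl via duality: int({E}) = {E}, so X∖{E} = {S,N}
cl∖int = {S,N}

int(A) = ∅
cl(A)  = {S,N}
∂A     = {S,N}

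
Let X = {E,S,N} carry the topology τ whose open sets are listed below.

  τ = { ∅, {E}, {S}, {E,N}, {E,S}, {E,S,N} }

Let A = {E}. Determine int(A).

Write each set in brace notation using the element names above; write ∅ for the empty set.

{E}

U open, U⊆A: ∅, {E}. int(A) = ⋃ = {E}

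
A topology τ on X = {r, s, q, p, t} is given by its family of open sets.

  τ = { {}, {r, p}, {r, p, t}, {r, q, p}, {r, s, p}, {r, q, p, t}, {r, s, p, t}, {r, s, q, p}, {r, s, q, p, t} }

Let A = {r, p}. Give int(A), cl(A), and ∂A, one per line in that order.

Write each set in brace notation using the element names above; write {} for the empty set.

U open, U⊆A: {}, {r, p}. int(A) = ⋃ = {r, p}
X∖A={s, q, t}, int(X∖A)={}, hence cl(A)={r, s, q, p, t}
∂A: remove int from cl → {s, q, t}

int(A) = {r, p}
cl(A)  = {r, s, q, p, t}
∂A     = {s, q, t}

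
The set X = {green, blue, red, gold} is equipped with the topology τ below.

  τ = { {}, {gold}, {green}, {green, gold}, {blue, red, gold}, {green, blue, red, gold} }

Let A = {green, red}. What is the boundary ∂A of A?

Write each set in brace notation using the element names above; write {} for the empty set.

{blue, red}

open subsets of A: {}, {green}; so int(A) = {green}
closure: X∖int(X∖A) = X∖{gold} = {green, blue, red}
∂A = {green, blue, red} minus {green} = {blue, red}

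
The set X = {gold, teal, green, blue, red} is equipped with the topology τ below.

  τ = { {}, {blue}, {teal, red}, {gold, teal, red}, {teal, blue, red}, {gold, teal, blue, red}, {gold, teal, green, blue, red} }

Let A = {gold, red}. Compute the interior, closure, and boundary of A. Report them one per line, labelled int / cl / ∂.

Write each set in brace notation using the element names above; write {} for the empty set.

opens ⊆ A: {}; union → int = {}
complement {teal, green, blue}; its interior {blue}; cl(A) = X∖{blue} = {gold, teal, green, red}
boundary = {gold, teal, green, red} ∖ {} = {gold, teal, green, red}

int(A) = {}
cl(A)  = {gold, teal, green, red}
∂A     = {gold, teal, green, red}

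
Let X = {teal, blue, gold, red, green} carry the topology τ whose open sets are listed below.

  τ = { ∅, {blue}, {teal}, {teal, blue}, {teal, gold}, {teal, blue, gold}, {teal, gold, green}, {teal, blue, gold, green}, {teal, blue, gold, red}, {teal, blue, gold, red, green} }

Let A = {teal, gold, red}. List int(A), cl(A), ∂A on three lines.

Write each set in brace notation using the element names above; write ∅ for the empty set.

int(A) = {teal, gold}
cl(A)  = {teal, gold, red, green}
∂A     = {red, green}

opens ⊆ A: ∅, {teal}, {teal, gold}; union → int = {teal, gold}
complement {blue, green}; its interior {blue}; cl(A) = X∖{blue} = {teal, gold, red, green}
boundary = {teal, gold, red, green} ∖ {teal, gold} = {red, green}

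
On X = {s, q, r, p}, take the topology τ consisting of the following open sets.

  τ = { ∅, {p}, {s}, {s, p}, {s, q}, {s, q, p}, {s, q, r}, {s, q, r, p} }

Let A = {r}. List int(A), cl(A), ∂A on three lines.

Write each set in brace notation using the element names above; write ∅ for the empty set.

U open, U⊆A: ∅. int(A) = ⋃ = ∅
X∖A={s, q, p}, int(X∖A)={s, q, p}, hence cl(A)={r}
∂A: remove int from cl → {r}

int(A) = ∅
cl(A)  = {r}
∂A     = {r}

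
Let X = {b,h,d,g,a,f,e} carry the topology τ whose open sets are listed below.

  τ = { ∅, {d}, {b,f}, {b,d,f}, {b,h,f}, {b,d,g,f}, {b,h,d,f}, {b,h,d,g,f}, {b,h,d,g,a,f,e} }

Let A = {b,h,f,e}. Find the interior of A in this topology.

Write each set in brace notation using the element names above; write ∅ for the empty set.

open subsets of A: ∅, {b,f}, {b,h,f}; so int(A) = {b,h,f}

{b,h,f}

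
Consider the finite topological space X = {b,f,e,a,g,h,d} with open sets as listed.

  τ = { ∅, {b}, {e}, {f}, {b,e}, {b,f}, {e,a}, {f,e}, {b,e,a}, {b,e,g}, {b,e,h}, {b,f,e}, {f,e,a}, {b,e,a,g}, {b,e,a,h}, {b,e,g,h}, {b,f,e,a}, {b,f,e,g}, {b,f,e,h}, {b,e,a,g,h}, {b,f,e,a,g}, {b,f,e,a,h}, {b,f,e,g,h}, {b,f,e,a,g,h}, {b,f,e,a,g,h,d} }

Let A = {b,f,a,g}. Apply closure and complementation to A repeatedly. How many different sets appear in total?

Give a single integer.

cl via duality: int({e,h,d}) = {e}, so X∖{e} = {b,f,a,g,h,d}
Write k for closure, c for complement:
  1. A     = {b,f,a,g}
  2. kA    = {b,f,a,g,h,d}
  3. cA    = {e,h,d}
  4. ckA   = {e}
  5. kcA   = {e,a,g,h,d}
  6. ckcA  = {b,f}
  7. kckcA = {b,f,g,h,d}
  8. ckckcA = {e,a}
applying k or c yields no new set

8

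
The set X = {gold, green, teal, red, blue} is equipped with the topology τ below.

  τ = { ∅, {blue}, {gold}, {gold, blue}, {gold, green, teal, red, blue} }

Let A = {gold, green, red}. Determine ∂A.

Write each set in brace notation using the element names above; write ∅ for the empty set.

{green, teal, red}

interior: largest open inside A is {gold} (from ∅, {gold})
cl via duality: int({teal, blue}) = {blue}, so X∖{blue} = {gold, green, teal, red}
cl∖int = {green, teal, red}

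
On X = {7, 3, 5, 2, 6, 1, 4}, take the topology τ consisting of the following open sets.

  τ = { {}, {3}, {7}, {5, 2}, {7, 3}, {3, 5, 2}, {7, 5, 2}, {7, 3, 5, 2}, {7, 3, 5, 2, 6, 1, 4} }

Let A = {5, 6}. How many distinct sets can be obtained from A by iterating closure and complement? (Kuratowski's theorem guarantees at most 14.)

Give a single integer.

8

cl via duality: int({7, 3, 2, 1, 4}) = {7, 3}, so X∖{7, 3} = {5, 2, 6, 1, 4}
Write k for closure, c for complement:
  1. A     = {5, 6}
  2. kA    = {5, 2, 6, 1, 4}
  3. cA    = {7, 3, 2, 1, 4}
  4. ckA   = {7, 3}
  5. kcA   = {7, 3, 5, 2, 6, 1, 4}
  6. kckA  = {7, 3, 6, 1, 4}
  7. ckcA  = {}
  8. ckckA = {5, 2}
applying k or c yields no new set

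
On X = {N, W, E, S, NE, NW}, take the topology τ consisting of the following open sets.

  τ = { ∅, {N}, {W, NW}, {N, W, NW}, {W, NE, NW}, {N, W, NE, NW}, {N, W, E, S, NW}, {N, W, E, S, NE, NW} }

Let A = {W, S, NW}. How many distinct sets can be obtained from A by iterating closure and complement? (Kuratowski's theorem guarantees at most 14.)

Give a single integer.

8

X∖A={N, E, NE}, int(X∖A)={N}, hence cl(A)={W, E, S, NE, NW}
Orbit (k=closure, c=complement):
  1. A     = {W, S, NW}
  2. kA    = {W, E, S, NE, NW}
  3. cA    = {N, E, NE}
  4. ckA   = {N}
  5. kcA   = {N, E, S, NE}
  6. kckA  = {N, E, S}
  7. ckcA  = {W, NW}
  8. ckckA = {W, NE, NW}
(closed under both — stop)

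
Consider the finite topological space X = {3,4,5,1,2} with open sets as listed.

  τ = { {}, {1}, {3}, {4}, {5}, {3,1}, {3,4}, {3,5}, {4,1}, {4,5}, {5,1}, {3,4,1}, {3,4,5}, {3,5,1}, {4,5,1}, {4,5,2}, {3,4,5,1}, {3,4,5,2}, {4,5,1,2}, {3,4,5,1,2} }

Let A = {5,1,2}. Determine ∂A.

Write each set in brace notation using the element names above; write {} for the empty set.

{2}

interior: largest open inside A is {5,1} (from {}, {1}, {5}, {5,1})
cl via duality: int({3,4}) = {3,4}, so X∖{3,4} = {5,1,2}
cl∖int = {2}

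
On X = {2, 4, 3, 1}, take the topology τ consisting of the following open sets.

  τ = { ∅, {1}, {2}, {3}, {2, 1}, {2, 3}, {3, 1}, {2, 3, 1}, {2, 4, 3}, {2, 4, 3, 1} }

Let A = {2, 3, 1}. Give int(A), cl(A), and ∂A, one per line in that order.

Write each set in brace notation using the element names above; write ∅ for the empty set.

open subsets of A: ∅, {2}, {3}, {1}, {2, 1}, {3, 1}, {2, 3}, {2, 3, 1}; so int(A) = {2, 3, 1}
closure: X∖int(X∖A) = X∖∅ = {2, 4, 3, 1}
∂A = {2, 4, 3, 1} minus {2, 3, 1} = {4}

int(A) = {2, 3, 1}
cl(A)  = {2, 4, 3, 1}
∂A     = {4}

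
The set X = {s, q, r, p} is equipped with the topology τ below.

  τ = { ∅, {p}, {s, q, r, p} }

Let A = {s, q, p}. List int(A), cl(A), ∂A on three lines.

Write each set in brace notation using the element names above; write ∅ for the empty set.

int(A) = {p}
cl(A)  = {s, q, r, p}
∂A     = {s, q, r}

U open, U⊆A: ∅, {p}. int(A) = ⋃ = {p}
X∖A={r}, int(X∖A)=∅, hence cl(A)={s, q, r, p}
∂A: remove int from cl → {s, q, r}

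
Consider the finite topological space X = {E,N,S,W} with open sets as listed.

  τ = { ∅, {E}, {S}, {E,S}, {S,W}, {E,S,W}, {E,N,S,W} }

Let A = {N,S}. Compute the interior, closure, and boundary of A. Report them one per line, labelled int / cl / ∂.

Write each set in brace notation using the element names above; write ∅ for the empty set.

int(A) = {S}
cl(A)  = {N,S,W}
∂A     = {N,W}

interior: largest open inside A is {S} (from ∅, {S})
cl via duality: int({E,W}) = {E}, so X∖{E} = {N,S,W}
cl∖int = {N,W}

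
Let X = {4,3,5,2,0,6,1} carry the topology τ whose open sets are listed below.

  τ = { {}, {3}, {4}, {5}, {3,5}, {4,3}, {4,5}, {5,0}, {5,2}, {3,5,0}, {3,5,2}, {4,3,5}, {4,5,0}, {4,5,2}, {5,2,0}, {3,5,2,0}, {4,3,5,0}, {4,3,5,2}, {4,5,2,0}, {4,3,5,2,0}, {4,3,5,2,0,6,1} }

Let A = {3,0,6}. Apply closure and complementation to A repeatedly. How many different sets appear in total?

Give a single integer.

8

complement {4,5,2,1}; its interior {4,5,2}; cl(A) = X∖{4,5,2} = {3,0,6,1}
With k = closure, c = complement:
  1. A     = {3,0,6}
  2. kA    = {3,0,6,1}
  3. cA    = {4,5,2,1}
  4. ckA   = {4,5,2}
  5. kcA   = {4,5,2,0,6,1}
  6. ckcA  = {3}
  7. kckcA = {3,6,1}
  8. ckckcA = {4,5,2,0}
k, c of each give nothing new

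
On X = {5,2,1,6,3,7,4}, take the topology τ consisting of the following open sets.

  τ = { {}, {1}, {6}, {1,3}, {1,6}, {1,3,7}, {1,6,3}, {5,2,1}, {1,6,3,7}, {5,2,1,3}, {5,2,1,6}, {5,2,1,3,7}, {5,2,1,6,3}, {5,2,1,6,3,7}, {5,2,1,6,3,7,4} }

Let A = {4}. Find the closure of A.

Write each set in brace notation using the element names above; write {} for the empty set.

cl via duality: int({5,2,1,6,3,7}) = {5,2,1,6,3,7}, so X∖{5,2,1,6,3,7} = {4}

{4}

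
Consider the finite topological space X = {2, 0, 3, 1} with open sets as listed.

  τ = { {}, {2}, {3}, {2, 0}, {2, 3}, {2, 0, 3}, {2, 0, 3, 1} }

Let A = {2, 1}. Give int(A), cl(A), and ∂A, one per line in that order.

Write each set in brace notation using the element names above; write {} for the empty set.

int(A) = {2}
cl(A)  = {2, 0, 1}
∂A     = {0, 1}

interior: largest open inside A is {2} (from {}, {2})
cl via duality: int({0, 3}) = {3}, so X∖{3} = {2, 0, 1}
cl∖int = {0, 1}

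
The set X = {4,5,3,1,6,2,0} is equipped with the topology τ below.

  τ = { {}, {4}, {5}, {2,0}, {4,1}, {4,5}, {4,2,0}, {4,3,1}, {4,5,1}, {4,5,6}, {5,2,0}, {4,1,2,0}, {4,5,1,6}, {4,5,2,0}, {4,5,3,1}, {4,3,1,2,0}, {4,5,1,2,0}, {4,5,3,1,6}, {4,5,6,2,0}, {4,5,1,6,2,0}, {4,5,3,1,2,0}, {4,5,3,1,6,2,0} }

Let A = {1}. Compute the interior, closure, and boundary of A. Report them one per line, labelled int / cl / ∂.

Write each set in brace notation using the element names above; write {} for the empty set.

int(A) = {}
cl(A)  = {3,1}
∂A     = {3,1}

U open, U⊆A: {}. int(A) = ⋃ = {}
X∖A={4,5,3,6,2,0}, int(X∖A)={4,5,6,2,0}, hence cl(A)={3,1}
∂A: remove int from cl → {3,1}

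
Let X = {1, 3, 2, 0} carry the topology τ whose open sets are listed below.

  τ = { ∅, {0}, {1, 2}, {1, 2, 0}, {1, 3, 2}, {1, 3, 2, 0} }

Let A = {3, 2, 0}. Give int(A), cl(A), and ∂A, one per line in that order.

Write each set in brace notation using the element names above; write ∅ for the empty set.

U open, U⊆A: ∅, {0}. int(A) = ⋃ = {0}
X∖A={1}, int(X∖A)=∅, hence cl(A)={1, 3, 2, 0}
∂A: remove int from cl → {1, 3, 2}

int(A) = {0}
cl(A)  = {1, 3, 2, 0}
∂A     = {1, 3, 2}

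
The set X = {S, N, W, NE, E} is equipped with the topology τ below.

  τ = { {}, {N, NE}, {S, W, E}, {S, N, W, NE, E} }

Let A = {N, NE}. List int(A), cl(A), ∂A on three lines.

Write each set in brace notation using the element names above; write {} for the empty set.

int(A) = {N, NE}
cl(A)  = {N, NE}
∂A     = {}

U open, U⊆A: {}, {N, NE}. int(A) = ⋃ = {N, NE}
X∖A={S, W, E}, int(X∖A)={S, W, E}, hence cl(A)={N, NE}
∂A: remove int from cl → {}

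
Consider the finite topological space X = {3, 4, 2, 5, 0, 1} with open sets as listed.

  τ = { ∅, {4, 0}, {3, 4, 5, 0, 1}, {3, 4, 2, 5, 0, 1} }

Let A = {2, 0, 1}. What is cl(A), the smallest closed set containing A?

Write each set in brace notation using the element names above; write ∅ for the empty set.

complement {3, 4, 5}; its interior ∅; cl(A) = X∖∅ = {3, 4, 2, 5, 0, 1}

{3, 4, 2, 5, 0, 1}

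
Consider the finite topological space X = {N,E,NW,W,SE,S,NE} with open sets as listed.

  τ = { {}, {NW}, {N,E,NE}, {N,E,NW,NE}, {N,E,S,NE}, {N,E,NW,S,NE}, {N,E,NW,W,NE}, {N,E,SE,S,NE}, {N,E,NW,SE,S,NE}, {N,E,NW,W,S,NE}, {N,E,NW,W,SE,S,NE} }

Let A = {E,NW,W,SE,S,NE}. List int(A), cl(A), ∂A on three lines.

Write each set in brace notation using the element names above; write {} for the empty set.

open subsets of A: {}, {NW}; so int(A) = {NW}
closure: X∖int(X∖A) = X∖{} = {N,E,NW,W,SE,S,NE}
∂A = {N,E,NW,W,SE,S,NE} minus {NW} = {N,E,W,SE,S,NE}

int(A) = {NW}
cl(A)  = {N,E,NW,W,SE,S,NE}
∂A     = {N,E,W,SE,S,NE}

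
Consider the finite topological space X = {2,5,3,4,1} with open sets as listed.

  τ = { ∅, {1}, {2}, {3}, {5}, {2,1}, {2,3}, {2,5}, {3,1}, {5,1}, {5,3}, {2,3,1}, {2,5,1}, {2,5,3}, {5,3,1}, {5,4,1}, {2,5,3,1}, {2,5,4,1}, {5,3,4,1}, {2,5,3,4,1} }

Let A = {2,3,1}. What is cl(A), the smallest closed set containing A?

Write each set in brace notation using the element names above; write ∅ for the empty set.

{2,3,4,1}

X∖A={5,4}, int(X∖A)={5}, hence cl(A)={2,3,4,1}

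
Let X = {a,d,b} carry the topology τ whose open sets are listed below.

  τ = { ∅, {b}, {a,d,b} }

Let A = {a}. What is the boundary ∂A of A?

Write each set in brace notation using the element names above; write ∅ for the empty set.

{a,d}

opens ⊆ A: ∅; union → int = ∅
complement {d,b}; its interior {b}; cl(A) = X∖{b} = {a,d}
boundary = {a,d} ∖ ∅ = {a,d}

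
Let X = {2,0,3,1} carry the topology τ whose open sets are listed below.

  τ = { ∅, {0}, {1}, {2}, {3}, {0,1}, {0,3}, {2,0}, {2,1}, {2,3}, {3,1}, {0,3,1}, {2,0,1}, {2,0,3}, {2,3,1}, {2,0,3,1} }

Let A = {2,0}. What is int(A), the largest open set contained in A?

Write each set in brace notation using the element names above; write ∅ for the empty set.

opens ⊆ A: ∅, {0}, {2}, {2,0}; union → int = {2,0}

{2,0}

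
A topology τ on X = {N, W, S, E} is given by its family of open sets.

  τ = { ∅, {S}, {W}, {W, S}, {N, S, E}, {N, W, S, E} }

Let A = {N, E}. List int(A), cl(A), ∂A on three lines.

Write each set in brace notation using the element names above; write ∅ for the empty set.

interior: largest open inside A is ∅ (from ∅)
cl via duality: int({W, S}) = {W, S}, so X∖{W, S} = {N, E}
cl∖int = {N, E}

int(A) = ∅
cl(A)  = {N, E}
∂A     = {N, E}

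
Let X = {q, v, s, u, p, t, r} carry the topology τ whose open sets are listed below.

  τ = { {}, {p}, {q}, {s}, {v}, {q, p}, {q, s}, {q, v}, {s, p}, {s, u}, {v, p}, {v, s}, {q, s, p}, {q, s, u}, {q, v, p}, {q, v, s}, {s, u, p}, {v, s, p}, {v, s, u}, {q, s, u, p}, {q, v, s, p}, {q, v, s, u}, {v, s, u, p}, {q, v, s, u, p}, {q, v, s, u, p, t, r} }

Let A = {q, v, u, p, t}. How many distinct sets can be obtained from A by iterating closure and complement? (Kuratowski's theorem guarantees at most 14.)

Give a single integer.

8

cl via duality: int({s, r}) = {s}, so X∖{s} = {q, v, u, p, t, r}
Write k for closure, c for complement:
  1. A     = {q, v, u, p, t}
  2. kA    = {q, v, u, p, t, r}
  3. cA    = {s, r}
  4. ckA   = {s}
  5. kcA   = {s, u, t, r}
  6. ckcA  = {q, v, p}
  7. kckcA = {q, v, p, t, r}
  8. ckckcA = {s, u}
applying k or c yields no new set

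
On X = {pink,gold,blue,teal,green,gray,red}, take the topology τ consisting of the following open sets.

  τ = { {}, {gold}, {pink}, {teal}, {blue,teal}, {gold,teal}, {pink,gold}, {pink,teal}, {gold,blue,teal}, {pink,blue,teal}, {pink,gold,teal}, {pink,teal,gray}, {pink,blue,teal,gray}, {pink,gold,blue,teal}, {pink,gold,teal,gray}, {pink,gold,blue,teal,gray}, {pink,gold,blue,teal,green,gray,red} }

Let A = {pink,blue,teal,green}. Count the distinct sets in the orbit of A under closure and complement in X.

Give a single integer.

X∖A={gold,gray,red}, int(X∖A)={gold}, hence cl(A)={pink,blue,teal,green,gray,red}
Orbit (k=closure, c=complement):
  1. A     = {pink,blue,teal,green}
  2. kA    = {pink,blue,teal,green,gray,red}
  3. cA    = {gold,gray,red}
  4. ckA   = {gold}
  5. kcA   = {gold,green,gray,red}
  6. kckA  = {gold,green,red}
  7. ckcA  = {pink,blue,teal}
  8. ckckA = {pink,blue,teal,gray}
(closed under both — stop)

8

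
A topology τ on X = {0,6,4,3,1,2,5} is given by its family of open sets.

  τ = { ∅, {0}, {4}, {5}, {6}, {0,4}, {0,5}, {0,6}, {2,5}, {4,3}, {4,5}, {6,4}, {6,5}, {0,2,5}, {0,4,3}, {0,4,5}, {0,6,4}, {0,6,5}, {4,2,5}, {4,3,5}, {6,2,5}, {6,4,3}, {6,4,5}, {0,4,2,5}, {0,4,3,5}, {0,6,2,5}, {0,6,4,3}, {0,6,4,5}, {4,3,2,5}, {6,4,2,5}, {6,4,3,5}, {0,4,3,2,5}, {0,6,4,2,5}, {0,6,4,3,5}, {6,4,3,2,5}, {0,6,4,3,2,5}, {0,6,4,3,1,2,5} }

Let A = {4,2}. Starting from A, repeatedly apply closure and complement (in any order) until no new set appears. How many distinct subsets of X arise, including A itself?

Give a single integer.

cl via duality: int({0,6,3,1,5}) = {0,6,5}, so X∖{0,6,5} = {4,3,1,2}
Write k for closure, c for complement:
  1. A     = {4,2}
  2. kA    = {4,3,1,2}
  3. cA    = {0,6,3,1,5}
  4. ckA   = {0,6,5}
  5. kcA   = {0,6,3,1,2,5}
  6. kckA  = {0,6,1,2,5}
  7. ckcA  = {4}
  8. ckckA = {4,3}
  9. kckcA = {4,3,1}
  10. ckckcA = {0,6,2,5}
applying k or c yields no new set

10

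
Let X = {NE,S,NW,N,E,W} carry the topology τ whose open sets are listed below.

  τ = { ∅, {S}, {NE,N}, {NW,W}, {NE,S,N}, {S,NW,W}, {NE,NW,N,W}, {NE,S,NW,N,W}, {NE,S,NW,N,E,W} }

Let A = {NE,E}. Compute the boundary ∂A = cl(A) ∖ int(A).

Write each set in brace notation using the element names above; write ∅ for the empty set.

{NE,N,E}

opens ⊆ A: ∅; union → int = ∅
complement {S,NW,N,W}; its interior {S,NW,W}; cl(A) = X∖{S,NW,W} = {NE,N,E}
boundary = {NE,N,E} ∖ ∅ = {NE,N,E}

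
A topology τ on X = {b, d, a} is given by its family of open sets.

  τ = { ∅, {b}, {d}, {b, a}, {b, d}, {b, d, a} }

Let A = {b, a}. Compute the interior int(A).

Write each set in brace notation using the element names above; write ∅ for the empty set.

{b, a}

interior: largest open inside A is {b, a} (from ∅, {b}, {b, a})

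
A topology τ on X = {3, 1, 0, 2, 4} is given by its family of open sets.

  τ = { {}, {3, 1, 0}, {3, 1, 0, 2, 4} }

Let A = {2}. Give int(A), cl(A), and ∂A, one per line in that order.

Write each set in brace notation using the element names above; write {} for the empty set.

int(A) = {}
cl(A)  = {2, 4}
∂A     = {2, 4}

open subsets of A: {}; so int(A) = {}
closure: X∖int(X∖A) = X∖{3, 1, 0} = {2, 4}
∂A = {2, 4} minus {} = {2, 4}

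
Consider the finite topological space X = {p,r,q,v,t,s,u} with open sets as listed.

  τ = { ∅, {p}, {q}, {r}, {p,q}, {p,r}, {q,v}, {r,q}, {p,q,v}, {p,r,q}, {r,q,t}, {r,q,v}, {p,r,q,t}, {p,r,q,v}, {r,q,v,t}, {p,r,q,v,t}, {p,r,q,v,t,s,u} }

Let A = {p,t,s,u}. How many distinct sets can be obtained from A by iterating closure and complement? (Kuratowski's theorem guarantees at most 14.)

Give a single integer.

cl via duality: int({r,q,v}) = {r,q,v}, so X∖{r,q,v} = {p,t,s,u}
Write k for closure, c for complement:
  1. A     = {p,t,s,u}
  2. cA    = {r,q,v}
  3. kcA   = {r,q,v,t,s,u}
  4. ckcA  = {p}
  5. kckcA = {p,s,u}
  6. ckckcA = {r,q,v,t}
applying k or c yields no new set

6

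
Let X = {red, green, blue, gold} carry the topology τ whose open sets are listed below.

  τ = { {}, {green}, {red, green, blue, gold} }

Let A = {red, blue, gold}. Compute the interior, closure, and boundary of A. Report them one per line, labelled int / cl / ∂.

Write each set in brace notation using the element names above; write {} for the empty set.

open subsets of A: {}; so int(A) = {}
closure: X∖int(X∖A) = X∖{green} = {red, blue, gold}
∂A = {red, blue, gold} minus {} = {red, blue, gold}

int(A) = {}
cl(A)  = {red, blue, gold}
∂A     = {red, blue, gold}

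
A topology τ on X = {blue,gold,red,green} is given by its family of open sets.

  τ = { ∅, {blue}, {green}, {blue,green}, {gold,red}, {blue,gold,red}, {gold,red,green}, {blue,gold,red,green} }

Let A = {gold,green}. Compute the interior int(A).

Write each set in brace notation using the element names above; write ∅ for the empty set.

U open, U⊆A: ∅, {green}. int(A) = ⋃ = {green}

{green}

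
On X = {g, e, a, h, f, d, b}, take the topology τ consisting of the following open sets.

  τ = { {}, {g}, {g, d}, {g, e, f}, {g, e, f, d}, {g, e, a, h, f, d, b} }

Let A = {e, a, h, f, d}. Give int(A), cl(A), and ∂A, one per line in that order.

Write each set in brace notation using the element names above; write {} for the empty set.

U open, U⊆A: {}. int(A) = ⋃ = {}
X∖A={g, b}, int(X∖A)={g}, hence cl(A)={e, a, h, f, d, b}
∂A: remove int from cl → {e, a, h, f, d, b}

int(A) = {}
cl(A)  = {e, a, h, f, d, b}
∂A     = {e, a, h, f, d, b}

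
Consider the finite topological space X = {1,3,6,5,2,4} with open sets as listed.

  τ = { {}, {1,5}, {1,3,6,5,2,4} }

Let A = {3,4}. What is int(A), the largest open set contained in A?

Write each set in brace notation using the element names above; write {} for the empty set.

open subsets of A: {}; so int(A) = {}

{}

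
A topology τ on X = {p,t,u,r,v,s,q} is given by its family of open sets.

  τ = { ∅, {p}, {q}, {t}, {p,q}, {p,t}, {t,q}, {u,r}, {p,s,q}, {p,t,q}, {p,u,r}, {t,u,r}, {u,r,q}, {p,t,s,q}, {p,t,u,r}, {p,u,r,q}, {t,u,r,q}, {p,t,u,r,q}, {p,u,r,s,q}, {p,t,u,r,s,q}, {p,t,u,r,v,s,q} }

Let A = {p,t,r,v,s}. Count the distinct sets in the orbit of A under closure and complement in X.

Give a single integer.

cl via duality: int({u,q}) = {q}, so X∖{q} = {p,t,u,r,v,s}
Write k for closure, c for complement:
  1. A     = {p,t,r,v,s}
  2. kA    = {p,t,u,r,v,s}
  3. cA    = {u,q}
  4. ckA   = {q}
  5. kcA   = {u,r,v,s,q}
  6. kckA  = {v,s,q}
  7. ckcA  = {p,t}
  8. ckckA = {p,t,u,r}
  9. kckcA = {p,t,v,s}
  10. ckckcA = {u,r,q}
applying k or c yields no new set

10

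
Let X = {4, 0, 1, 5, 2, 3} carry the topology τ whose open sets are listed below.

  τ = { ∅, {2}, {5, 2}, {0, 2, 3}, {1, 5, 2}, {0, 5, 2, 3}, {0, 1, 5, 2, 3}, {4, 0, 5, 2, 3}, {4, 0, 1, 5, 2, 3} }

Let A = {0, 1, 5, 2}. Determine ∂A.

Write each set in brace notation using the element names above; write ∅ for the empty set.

{4, 0, 3}

interior: largest open inside A is {1, 5, 2} (from ∅, {2}, {5, 2}, {1, 5, 2})
cl via duality: int({4, 3}) = ∅, so X∖∅ = {4, 0, 1, 5, 2, 3}
cl∖int = {4, 0, 3}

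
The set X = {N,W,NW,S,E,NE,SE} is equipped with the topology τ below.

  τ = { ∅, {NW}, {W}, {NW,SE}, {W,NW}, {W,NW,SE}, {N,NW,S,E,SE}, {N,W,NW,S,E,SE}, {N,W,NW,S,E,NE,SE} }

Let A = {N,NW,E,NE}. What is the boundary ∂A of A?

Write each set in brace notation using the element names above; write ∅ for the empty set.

U open, U⊆A: ∅, {NW}. int(A) = ⋃ = {NW}
X∖A={W,S,SE}, int(X∖A)={W}, hence cl(A)={N,NW,S,E,NE,SE}
∂A: remove int from cl → {N,S,E,NE,SE}

{N,S,E,NE,SE}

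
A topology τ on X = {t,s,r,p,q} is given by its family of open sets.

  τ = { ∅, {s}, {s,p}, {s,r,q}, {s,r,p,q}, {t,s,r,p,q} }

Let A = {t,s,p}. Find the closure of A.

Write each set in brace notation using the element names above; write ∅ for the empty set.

complement {r,q}; its interior ∅; cl(A) = X∖∅ = {t,s,r,p,q}

{t,s,r,p,q}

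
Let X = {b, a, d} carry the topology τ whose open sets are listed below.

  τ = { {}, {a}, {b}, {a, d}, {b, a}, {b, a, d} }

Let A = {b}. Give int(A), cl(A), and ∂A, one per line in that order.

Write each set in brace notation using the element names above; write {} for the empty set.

open subsets of A: {}, {b}; so int(A) = {b}
closure: X∖int(X∖A) = X∖{a, d} = {b}
∂A = {b} minus {b} = {}

int(A) = {b}
cl(A)  = {b}
∂A     = {}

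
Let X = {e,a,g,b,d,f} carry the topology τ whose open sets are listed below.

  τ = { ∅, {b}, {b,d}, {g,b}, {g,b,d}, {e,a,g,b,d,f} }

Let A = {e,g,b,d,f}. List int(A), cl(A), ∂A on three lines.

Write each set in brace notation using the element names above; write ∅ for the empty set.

U open, U⊆A: ∅, {b}, {g,b}, {b,d}, {g,b,d}. int(A) = ⋃ = {g,b,d}
X∖A={a}, int(X∖A)=∅, hence cl(A)={e,a,g,b,d,f}
∂A: remove int from cl → {e,a,f}

int(A) = {g,b,d}
cl(A)  = {e,a,g,b,d,f}
∂A     = {e,a,f}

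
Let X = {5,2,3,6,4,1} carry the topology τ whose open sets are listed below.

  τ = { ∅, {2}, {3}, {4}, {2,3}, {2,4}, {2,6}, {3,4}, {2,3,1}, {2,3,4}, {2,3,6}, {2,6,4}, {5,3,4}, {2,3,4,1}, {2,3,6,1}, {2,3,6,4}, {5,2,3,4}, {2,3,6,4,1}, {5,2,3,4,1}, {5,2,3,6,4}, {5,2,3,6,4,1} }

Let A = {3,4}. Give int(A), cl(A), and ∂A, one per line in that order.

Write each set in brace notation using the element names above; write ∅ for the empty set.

int(A) = {3,4}
cl(A)  = {5,3,4,1}
∂A     = {5,1}

U open, U⊆A: ∅, {4}, {3}, {3,4}. int(A) = ⋃ = {3,4}
X∖A={5,2,6,1}, int(X∖A)={2,6}, hence cl(A)={5,3,4,1}
∂A: remove int from cl → {5,1}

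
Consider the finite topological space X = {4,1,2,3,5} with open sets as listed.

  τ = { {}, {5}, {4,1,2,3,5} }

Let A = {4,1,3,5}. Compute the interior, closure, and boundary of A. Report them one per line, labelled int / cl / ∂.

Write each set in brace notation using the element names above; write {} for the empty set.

interior: largest open inside A is {5} (from {}, {5})
cl via duality: int({2}) = {}, so X∖{} = {4,1,2,3,5}
cl∖int = {4,1,2,3}

int(A) = {5}
cl(A)  = {4,1,2,3,5}
∂A     = {4,1,2,3}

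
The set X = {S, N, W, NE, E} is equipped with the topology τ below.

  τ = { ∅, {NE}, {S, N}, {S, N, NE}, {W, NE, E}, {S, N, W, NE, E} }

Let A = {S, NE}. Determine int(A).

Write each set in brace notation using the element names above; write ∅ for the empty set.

{NE}

interior: largest open inside A is {NE} (from ∅, {NE})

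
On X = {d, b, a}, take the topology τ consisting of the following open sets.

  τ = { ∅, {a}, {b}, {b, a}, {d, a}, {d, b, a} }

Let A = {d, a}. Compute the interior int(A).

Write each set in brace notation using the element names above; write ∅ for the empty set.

open subsets of A: ∅, {a}, {d, a}; so int(A) = {d, a}

{d, a}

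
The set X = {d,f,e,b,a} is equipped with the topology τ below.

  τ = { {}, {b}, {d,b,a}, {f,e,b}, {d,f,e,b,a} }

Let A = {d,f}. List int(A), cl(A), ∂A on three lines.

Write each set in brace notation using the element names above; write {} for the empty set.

int(A) = {}
cl(A)  = {d,f,e,a}
∂A     = {d,f,e,a}

open subsets of A: {}; so int(A) = {}
closure: X∖int(X∖A) = X∖{b} = {d,f,e,a}
∂A = {d,f,e,a} minus {} = {d,f,e,a}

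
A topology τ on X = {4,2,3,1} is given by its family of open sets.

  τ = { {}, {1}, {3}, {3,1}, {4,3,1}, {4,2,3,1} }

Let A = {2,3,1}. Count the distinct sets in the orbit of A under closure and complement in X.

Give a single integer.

cl via duality: int({4}) = {}, so X∖{} = {4,2,3,1}
Write k for closure, c for complement:
  1. A     = {2,3,1}
  2. kA    = {4,2,3,1}
  3. cA    = {4}
  4. ckA   = {}
  5. kcA   = {4,2}
  6. ckcA  = {3,1}
applying k or c yields no new set

6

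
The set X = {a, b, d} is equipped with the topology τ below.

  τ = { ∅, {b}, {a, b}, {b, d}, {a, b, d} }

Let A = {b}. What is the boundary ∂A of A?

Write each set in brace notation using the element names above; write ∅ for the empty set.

interior: largest open inside A is {b} (from ∅, {b})
cl via duality: int({a, d}) = ∅, so X∖∅ = {a, b, d}
cl∖int = {a, d}

{a, d}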